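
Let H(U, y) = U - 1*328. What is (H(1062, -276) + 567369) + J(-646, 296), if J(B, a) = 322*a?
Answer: 663415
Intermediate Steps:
H(U, y) = -328 + U (H(U, y) = U - 328 = -328 + U)
(H(1062, -276) + 567369) + J(-646, 296) = ((-328 + 1062) + 567369) + 322*296 = (734 + 567369) + 95312 = 568103 + 95312 = 663415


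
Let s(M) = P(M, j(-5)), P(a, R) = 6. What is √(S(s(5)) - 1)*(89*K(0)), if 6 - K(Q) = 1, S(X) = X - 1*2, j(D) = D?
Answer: 445*√3 ≈ 770.76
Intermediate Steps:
s(M) = 6
S(X) = -2 + X (S(X) = X - 2 = -2 + X)
K(Q) = 5 (K(Q) = 6 - 1*1 = 6 - 1 = 5)
√(S(s(5)) - 1)*(89*K(0)) = √((-2 + 6) - 1)*(89*5) = √(4 - 1)*445 = √3*445 = 445*√3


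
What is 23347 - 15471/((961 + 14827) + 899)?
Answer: 389575918/16687 ≈ 23346.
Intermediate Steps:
23347 - 15471/((961 + 14827) + 899) = 23347 - 15471/(15788 + 899) = 23347 - 15471/16687 = 389575918/16687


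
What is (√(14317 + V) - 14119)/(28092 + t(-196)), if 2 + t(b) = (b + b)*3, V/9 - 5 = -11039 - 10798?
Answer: -14119/26914 + I*√182171/26914 ≈ -0.5246 + 0.015858*I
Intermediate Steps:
V = -196488 (V = 45 + 9*(-11039 - 10798) = 45 + 9*(-21837) = 45 - 196533 = -196488)
t(b) = -2 + 6*b (t(b) = -2 + (b + b)*3 = -2 + (2*b)*3 = -2 + 6*b)
(√(14317 + V) - 14119)/(28092 + t(-196)) = (√(14317 - 196488) - 14119)/(28092 + (-2 + 6*(-196))) = (√(-182171) - 14119)/(28092 + (-2 - 1176)) = (I*√182171 - 14119)/(28092 - 1178) = (-14119 + I*√182171)/26914 = (-14119 + I*√182171)*(1/26914) = -14119/26914 + I*√182171/26914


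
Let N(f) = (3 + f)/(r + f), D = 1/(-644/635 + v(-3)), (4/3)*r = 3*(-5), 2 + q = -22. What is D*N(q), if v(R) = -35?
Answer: -2540/153549 ≈ -0.016542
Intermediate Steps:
q = -24 (q = -2 - 22 = -24)
r = -45/4 (r = 3*(3*(-5))/4 = (¾)*(-15) = -45/4 ≈ -11.250)
D = -635/22869 (D = 1/(-644/635 - 35) = 1/(-22869/635) = -635/22869 ≈ -0.027767)
N(f) = (3 + f)/(-45/4 + f)
D*N(q) = -2540*(3 - 24)/(22869*(-45 + 4*(-24))) = -2540*(-21)/(22869*(-45 - 96)) = -2540*(-21)/(22869*(-141)) = -2540*(-1)*(-21)/(22869*141) = -635/22869*28/47 = -2540/153549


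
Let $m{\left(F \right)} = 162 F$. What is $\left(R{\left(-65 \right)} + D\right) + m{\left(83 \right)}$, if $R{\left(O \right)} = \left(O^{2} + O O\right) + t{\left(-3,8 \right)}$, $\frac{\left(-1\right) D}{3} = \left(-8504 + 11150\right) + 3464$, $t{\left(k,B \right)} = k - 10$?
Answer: $3553$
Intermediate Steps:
$t{\left(k,B \right)} = -10 + k$
$D = -18330$ ($D = - 3 \left(\left(-8504 + 11150\right) + 3464\right) = - 3 \left(2646 + 3464\right) = \left(-3\right) 6110 = -18330$)
$R{\left(O \right)} = -13 + 2 O^{2}$ ($R{\left(O \right)} = \left(O^{2} + O O\right) - 13 = \left(O^{2} + O^{2}\right) - 13 = 2 O^{2} - 13 = -13 + 2 O^{2}$)
$\left(R{\left(-65 \right)} + D\right) + m{\left(83 \right)} = \left(\left(-13 + 2 \left(-65\right)^{2}\right) - 18330\right) + 162 \cdot 83 = \left(\left(-13 + 2 \cdot 4225\right) - 18330\right) + 13446 = \left(\left(-13 + 8450\right) - 18330\right) + 13446 = \left(8437 - 18330\right) + 13446 = -9893 + 13446 = 3553$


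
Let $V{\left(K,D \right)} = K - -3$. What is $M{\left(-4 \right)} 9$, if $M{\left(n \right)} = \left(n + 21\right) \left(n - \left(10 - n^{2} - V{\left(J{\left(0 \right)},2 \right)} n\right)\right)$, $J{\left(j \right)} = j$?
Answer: $-1530$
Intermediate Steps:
$V{\left(K,D \right)} = 3 + K$ ($V{\left(K,D \right)} = K + 3 = 3 + K$)
$M{\left(n \right)} = \left(21 + n\right) \left(-10 + n^{2} + 4 n\right)$ ($M{\left(n \right)} = \left(n + 21\right) \left(n - \left(10 - n^{2} - \left(3 + 0\right) n\right)\right) = \left(21 + n\right) \left(n - \left(10 - n^{2} - 3 n\right)\right) = \left(21 + n\right) \left(n + \left(-10 + n^{2} + 3 n\right)\right) = \left(21 + n\right) \left(-10 + n^{2} + 4 n\right)$)
$M{\left(-4 \right)} 9 = \left(-210 + \left(-4\right)^{3} + 25 \left(-4\right)^{2} + 74 \left(-4\right)\right) 9 = \left(-210 - 64 + 25 \cdot 16 - 296\right) 9 = \left(-210 - 64 + 400 - 296\right) 9 = \left(-170\right) 9 = -1530$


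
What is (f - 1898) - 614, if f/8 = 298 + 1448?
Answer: 11456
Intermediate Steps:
f = 13968 (f = 8*(298 + 1448) = 8*1746 = 13968)
(f - 1898) - 614 = (13968 - 1898) - 614 = 12070 - 614 = 11456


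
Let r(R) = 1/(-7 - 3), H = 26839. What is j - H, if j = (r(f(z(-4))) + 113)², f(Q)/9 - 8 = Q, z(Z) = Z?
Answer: -1409259/100 ≈ -14093.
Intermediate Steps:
f(Q) = 72 + 9*Q
r(R) = -⅒ (r(R) = 1/(-10) = -⅒)
j = 1274641/100 (j = (-⅒ + 113)² = (1129/10)² = 1274641/100 ≈ 12746.)
j - H = 1274641/100 - 1*26839 = 1274641/100 - 26839 = -1409259/100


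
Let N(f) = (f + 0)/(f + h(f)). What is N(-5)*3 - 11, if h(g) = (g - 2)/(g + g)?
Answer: -323/43 ≈ -7.5116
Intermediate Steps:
h(g) = (-2 + g)/(2*g) (h(g) = (-2 + g)/((2*g)) = (-2 + g)*(1/(2*g)) = (-2 + g)/(2*g))
N(f) = f/(f + (-2 + f)/(2*f)) (N(f) = (f + 0)/(f + (-2 + f)/(2*f)) = f/(f + (-2 + f)/(2*f)))
N(-5)*3 - 11 = (2*(-5)**2/(-2 - 5 + 2*(-5)**2))*3 - 11 = (2*25/(-2 - 5 + 2*25))*3 - 11 = (2*25/(-2 - 5 + 50))*3 - 11 = (2*25/43)*3 - 11 = (2*25*(1/43))*3 - 11 = (50/43)*3 - 11 = 150/43 - 11 = -323/43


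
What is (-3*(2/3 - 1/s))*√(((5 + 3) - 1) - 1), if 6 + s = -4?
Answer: -23*√6/10 ≈ -5.6338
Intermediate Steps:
s = -10 (s = -6 - 4 = -10)
(-3*(2/3 - 1/s))*√(((5 + 3) - 1) - 1) = (-3*(2/3 - 1/(-10)))*√(((5 + 3) - 1) - 1) = (-3*(2*(⅓) - 1*(-⅒)))*√((8 - 1) - 1) = (-3*(⅔ + ⅒))*√(7 - 1) = (-3*23/30)*√6 = -23*√6/10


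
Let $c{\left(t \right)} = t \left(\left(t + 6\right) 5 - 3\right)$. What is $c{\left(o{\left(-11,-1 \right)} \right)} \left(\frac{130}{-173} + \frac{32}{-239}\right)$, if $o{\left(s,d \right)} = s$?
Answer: $- \frac{11274648}{41347} \approx -272.68$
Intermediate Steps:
$c{\left(t \right)} = t \left(27 + 5 t\right)$ ($c{\left(t \right)} = t \left(\left(6 + t\right) 5 - 3\right) = t \left(\left(30 + 5 t\right) - 3\right) = t \left(27 + 5 t\right)$)
$c{\left(o{\left(-11,-1 \right)} \right)} \left(\frac{130}{-173} + \frac{32}{-239}\right) = - 11 \left(27 + 5 \left(-11\right)\right) \left(\frac{130}{-173} + \frac{32}{-239}\right) = - 11 \left(27 - 55\right) \left(130 \left(- \frac{1}{173}\right) + 32 \left(- \frac{1}{239}\right)\right) = \left(-11\right) \left(-28\right) \left(- \frac{130}{173} - \frac{32}{239}\right) = 308 \left(- \frac{36606}{41347}\right) = - \frac{11274648}{41347}$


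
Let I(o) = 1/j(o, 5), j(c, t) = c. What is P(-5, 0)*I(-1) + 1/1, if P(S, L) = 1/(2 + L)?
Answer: 1/2 ≈ 0.50000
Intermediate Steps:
I(o) = 1/o
P(-5, 0)*I(-1) + 1/1 = 1/((2 + 0)*(-1)) + 1/1 = -1/2 + 1 = 1/2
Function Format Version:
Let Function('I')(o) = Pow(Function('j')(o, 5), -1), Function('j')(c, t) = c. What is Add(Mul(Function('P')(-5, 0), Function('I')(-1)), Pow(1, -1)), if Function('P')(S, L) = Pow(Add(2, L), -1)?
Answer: Rational(1, 2) ≈ 0.50000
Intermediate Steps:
Function('I')(o) = Pow(o, -1)
Add(Mul(Function('P')(-5, 0), Function('I')(-1)), Pow(1, -1)) = Add(Mul(Pow(Add(2, 0), -1), Pow(-1, -1)), Pow(1, -1)) = Add(Mul(Pow(2, -1), -1), 1) = Add(Mul(Rational(1, 2), -1), 1) = Add(Rational(-1, 2), 1) = Rational(1, 2)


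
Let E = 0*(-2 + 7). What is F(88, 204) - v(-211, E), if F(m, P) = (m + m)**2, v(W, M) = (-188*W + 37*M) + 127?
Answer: -8819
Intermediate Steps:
E = 0 (E = 0*5 = 0)
v(W, M) = 127 - 188*W + 37*M
F(m, P) = 4*m**2 (F(m, P) = (2*m)**2 = 4*m**2)
F(88, 204) - v(-211, E) = 4*88**2 - (127 - 188*(-211) + 37*0) = 4*7744 - (127 + 39668 + 0) = 30976 - 1*39795 = 30976 - 39795 = -8819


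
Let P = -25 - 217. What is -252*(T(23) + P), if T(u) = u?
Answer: 55188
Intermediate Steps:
P = -242
-252*(T(23) + P) = -252*(23 - 242) = -252*(-219) = 55188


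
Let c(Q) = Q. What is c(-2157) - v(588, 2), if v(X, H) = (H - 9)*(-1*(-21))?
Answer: -2010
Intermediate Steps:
v(X, H) = -189 + 21*H (v(X, H) = (-9 + H)*21 = -189 + 21*H)
c(-2157) - v(588, 2) = -2157 - (-189 + 21*2) = -2157 - (-189 + 42) = -2157 - 1*(-147) = -2157 + 147 = -2010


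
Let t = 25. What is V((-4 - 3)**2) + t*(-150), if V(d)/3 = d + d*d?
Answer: 3600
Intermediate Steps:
V(d) = 3*d + 3*d**2 (V(d) = 3*(d + d*d) = 3*(d + d**2) = 3*d + 3*d**2)
V((-4 - 3)**2) + t*(-150) = 3*(-4 - 3)**2*(1 + (-4 - 3)**2) + 25*(-150) = 3*(-7)**2*(1 + (-7)**2) - 3750 = 3*49*(1 + 49) - 3750 = 3*49*50 - 3750 = 7350 - 3750 = 3600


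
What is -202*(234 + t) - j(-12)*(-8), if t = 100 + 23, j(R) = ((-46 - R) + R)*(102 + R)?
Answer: -105234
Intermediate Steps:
j(R) = -4692 - 46*R (j(R) = -46*(102 + R) = -4692 - 46*R)
t = 123
-202*(234 + t) - j(-12)*(-8) = -202*(234 + 123) - (-4692 - 46*(-12))*(-8) = -202*357 - (-4692 + 552)*(-8) = -72114 - (-4140)*(-8) = -72114 - 1*33120 = -72114 - 33120 = -105234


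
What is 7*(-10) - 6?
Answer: -76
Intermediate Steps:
7*(-10) - 6 = -70 - 6 = -76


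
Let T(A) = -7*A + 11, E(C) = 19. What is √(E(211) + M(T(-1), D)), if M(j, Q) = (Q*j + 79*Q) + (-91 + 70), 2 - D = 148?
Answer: 2*I*√3541 ≈ 119.01*I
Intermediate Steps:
T(A) = 11 - 7*A
D = -146 (D = 2 - 1*148 = 2 - 148 = -146)
M(j, Q) = -21 + 79*Q + Q*j (M(j, Q) = (79*Q + Q*j) - 21 = -21 + 79*Q + Q*j)
√(E(211) + M(T(-1), D)) = √(19 + (-21 + 79*(-146) - 146*(11 - 7*(-1)))) = √(19 + (-21 - 11534 - 146*(11 + 7))) = √(19 + (-21 - 11534 - 146*18)) = √(19 + (-21 - 11534 - 2628)) = √(19 - 14183) = √(-14164) = 2*I*√3541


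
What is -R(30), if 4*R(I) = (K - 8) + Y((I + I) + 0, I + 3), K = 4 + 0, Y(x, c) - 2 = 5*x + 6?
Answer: -76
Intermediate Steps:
Y(x, c) = 8 + 5*x (Y(x, c) = 2 + (5*x + 6) = 2 + (6 + 5*x) = 8 + 5*x)
K = 4
R(I) = 1 + 5*I/2 (R(I) = ((4 - 8) + (8 + 5*((I + I) + 0)))/4 = (-4 + (8 + 5*(2*I + 0)))/4 = (-4 + (8 + 5*(2*I)))/4 = (-4 + (8 + 10*I))/4 = (4 + 10*I)/4 = 1 + 5*I/2)
-R(30) = -(1 + (5/2)*30) = -(1 + 75) = -1*76 = -76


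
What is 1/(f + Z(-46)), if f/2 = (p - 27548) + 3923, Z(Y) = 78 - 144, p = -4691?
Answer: -1/56698 ≈ -1.7637e-5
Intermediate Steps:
Z(Y) = -66
f = -56632 (f = 2*((-4691 - 27548) + 3923) = 2*(-32239 + 3923) = 2*(-28316) = -56632)
1/(f + Z(-46)) = 1/(-56632 - 66) = 1/(-56698) = -1/56698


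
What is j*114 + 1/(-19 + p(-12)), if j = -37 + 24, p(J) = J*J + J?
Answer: -167465/113 ≈ -1482.0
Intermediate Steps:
p(J) = J + J² (p(J) = J² + J = J + J²)
j = -13
j*114 + 1/(-19 + p(-12)) = -13*114 + 1/(-19 - 12*(1 - 12)) = -1482 + 1/(-19 - 12*(-11)) = -1482 + 1/(-19 + 132) = -1482 + 1/113 = -167465/113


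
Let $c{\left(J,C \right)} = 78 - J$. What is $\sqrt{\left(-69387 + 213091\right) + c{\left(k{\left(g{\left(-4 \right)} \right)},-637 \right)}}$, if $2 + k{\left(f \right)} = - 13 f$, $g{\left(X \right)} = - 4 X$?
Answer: $2 \sqrt{35998} \approx 379.46$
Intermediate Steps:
$k{\left(f \right)} = -2 - 13 f$
$\sqrt{\left(-69387 + 213091\right) + c{\left(k{\left(g{\left(-4 \right)} \right)},-637 \right)}} = \sqrt{\left(-69387 + 213091\right) - \left(-80 - \left(-52\right) \left(-4\right)\right)} = \sqrt{143704 + \left(78 - \left(-2 - 208\right)\right)} = \sqrt{143704 + \left(78 - -210\right)} = \sqrt{143704 + \left(78 + 210\right)} = \sqrt{143704 + 288} = \sqrt{143992} = 2 \sqrt{35998}$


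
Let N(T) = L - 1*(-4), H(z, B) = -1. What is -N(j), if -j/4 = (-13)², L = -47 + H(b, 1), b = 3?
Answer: 44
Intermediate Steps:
L = -48 (L = -47 - 1 = -48)
j = -676 (j = -4*(-13)² = -4*169 = -676)
N(T) = -44 (N(T) = -48 - 1*(-4) = -48 + 4 = -44)
-N(j) = -1*(-44) = 44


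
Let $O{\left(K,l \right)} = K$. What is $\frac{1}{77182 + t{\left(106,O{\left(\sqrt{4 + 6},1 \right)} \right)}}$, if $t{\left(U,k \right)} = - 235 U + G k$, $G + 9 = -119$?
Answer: $\frac{3267}{170762384} + \frac{\sqrt{10}}{21345298} \approx 1.928 \cdot 10^{-5}$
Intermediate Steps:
$G = -128$ ($G = -9 - 119 = -128$)
$t{\left(U,k \right)} = - 235 U - 128 k$
$\frac{1}{77182 + t{\left(106,O{\left(\sqrt{4 + 6},1 \right)} \right)}} = \frac{1}{77182 - \left(24910 + 128 \sqrt{4 + 6}\right)} = \frac{1}{77182 - \left(24910 + 128 \sqrt{10}\right)} = \frac{1}{52272 - 128 \sqrt{10}}$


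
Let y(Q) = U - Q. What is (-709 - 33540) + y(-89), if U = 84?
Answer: -34076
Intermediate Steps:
y(Q) = 84 - Q
(-709 - 33540) + y(-89) = (-709 - 33540) + (84 - 1*(-89)) = -34249 + (84 + 89) = -34249 + 173 = -34076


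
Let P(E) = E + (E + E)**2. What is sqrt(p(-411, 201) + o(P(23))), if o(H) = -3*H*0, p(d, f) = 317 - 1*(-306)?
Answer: sqrt(623) ≈ 24.960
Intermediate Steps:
p(d, f) = 623 (p(d, f) = 317 + 306 = 623)
P(E) = E + 4*E**2 (P(E) = E + (2*E)**2 = E + 4*E**2)
o(H) = 0
sqrt(p(-411, 201) + o(P(23))) = sqrt(623 + 0) = sqrt(623)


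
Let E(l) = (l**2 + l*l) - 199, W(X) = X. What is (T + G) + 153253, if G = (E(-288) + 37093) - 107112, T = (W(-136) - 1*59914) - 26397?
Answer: 162476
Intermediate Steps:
E(l) = -199 + 2*l**2 (E(l) = (l**2 + l**2) - 199 = 2*l**2 - 199 = -199 + 2*l**2)
T = -86447 (T = (-136 - 1*59914) - 26397 = (-136 - 59914) - 26397 = -60050 - 26397 = -86447)
G = 95670 (G = ((-199 + 2*(-288)**2) + 37093) - 107112 = ((-199 + 2*82944) + 37093) - 107112 = ((-199 + 165888) + 37093) - 107112 = (165689 + 37093) - 107112 = 202782 - 107112 = 95670)
(T + G) + 153253 = (-86447 + 95670) + 153253 = 9223 + 153253 = 162476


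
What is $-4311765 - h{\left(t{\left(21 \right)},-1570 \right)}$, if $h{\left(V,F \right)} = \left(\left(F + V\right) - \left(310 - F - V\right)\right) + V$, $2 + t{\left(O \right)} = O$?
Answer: $-4308372$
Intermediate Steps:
$t{\left(O \right)} = -2 + O$
$h{\left(V,F \right)} = -310 + 2 F + 3 V$ ($h{\left(V,F \right)} = \left(\left(F + V\right) - \left(310 - F - V\right)\right) + V = \left(\left(F + V\right) + \left(-310 + F + V\right)\right) + V = \left(-310 + 2 F + 2 V\right) + V = -310 + 2 F + 3 V$)
$-4311765 - h{\left(t{\left(21 \right)},-1570 \right)} = -4311765 - \left(-310 + 2 \left(-1570\right) + 3 \left(-2 + 21\right)\right) = -4311765 - \left(-310 - 3140 + 3 \cdot 19\right) = -4311765 - \left(-310 - 3140 + 57\right) = -4311765 - -3393 = -4311765 + 3393 = -4308372$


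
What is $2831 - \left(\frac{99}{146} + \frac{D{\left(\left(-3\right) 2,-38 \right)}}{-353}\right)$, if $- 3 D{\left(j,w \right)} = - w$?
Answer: $\frac{437601845}{154614} \approx 2830.3$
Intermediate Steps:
$D{\left(j,w \right)} = \frac{w}{3}$ ($D{\left(j,w \right)} = - \frac{\left(-1\right) w}{3} = \frac{w}{3}$)
$2831 - \left(\frac{99}{146} + \frac{D{\left(\left(-3\right) 2,-38 \right)}}{-353}\right) = 2831 - \left(\frac{99}{146} + \frac{\frac{1}{3} \left(-38\right)}{-353}\right) = 2831 - \left(99 \cdot \frac{1}{146} - - \frac{38}{1059}\right) = 2831 - \left(\frac{99}{146} + \frac{38}{1059}\right) = 2831 - \frac{110389}{154614} = \frac{437601845}{154614}$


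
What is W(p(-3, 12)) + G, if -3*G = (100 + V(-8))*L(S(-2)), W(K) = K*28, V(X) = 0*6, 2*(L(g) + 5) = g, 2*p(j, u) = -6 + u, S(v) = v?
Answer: 284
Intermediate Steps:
p(j, u) = -3 + u/2 (p(j, u) = (-6 + u)/2 = -3 + u/2)
L(g) = -5 + g/2
V(X) = 0
W(K) = 28*K
G = 200 (G = -(100 + 0)*(-5 + (½)*(-2))/3 = -100*(-5 - 1)/3 = -100*(-6)/3 = -⅓*(-600) = 200)
W(p(-3, 12)) + G = 28*(-3 + (½)*12) + 200 = 28*(-3 + 6) + 200 = 28*3 + 200 = 84 + 200 = 284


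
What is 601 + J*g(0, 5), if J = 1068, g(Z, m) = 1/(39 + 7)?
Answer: 14357/23 ≈ 624.22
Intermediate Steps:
g(Z, m) = 1/46
601 + J*g(0, 5) = 601 + 1068*(1/46) = 601 + 534/23 = 14357/23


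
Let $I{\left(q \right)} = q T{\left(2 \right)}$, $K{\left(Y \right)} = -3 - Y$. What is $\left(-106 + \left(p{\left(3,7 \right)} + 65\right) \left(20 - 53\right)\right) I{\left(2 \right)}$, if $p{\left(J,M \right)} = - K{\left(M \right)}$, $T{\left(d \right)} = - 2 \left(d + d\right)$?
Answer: $41296$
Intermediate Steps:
$T{\left(d \right)} = - 4 d$ ($T{\left(d \right)} = - 2 \cdot 2 d = - 4 d$)
$I{\left(q \right)} = - 8 q$ ($I{\left(q \right)} = q \left(\left(-4\right) 2\right) = q \left(-8\right) = - 8 q$)
$p{\left(J,M \right)} = 3 + M$ ($p{\left(J,M \right)} = - (-3 - M) = 3 + M$)
$\left(-106 + \left(p{\left(3,7 \right)} + 65\right) \left(20 - 53\right)\right) I{\left(2 \right)} = \left(-106 + \left(\left(3 + 7\right) + 65\right) \left(20 - 53\right)\right) \left(\left(-8\right) 2\right) = \left(-106 + \left(10 + 65\right) \left(-33\right)\right) \left(-16\right) = \left(-106 + 75 \left(-33\right)\right) \left(-16\right) = \left(-106 - 2475\right) \left(-16\right) = \left(-2581\right) \left(-16\right) = 41296$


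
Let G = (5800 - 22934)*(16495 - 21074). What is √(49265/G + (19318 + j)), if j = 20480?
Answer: √244974041287050919298/78456586 ≈ 199.49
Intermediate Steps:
G = 78456586 (G = -17134*(-4579) = 78456586)
√(49265/G + (19318 + j)) = √(49265/78456586 + (19318 + 20480)) = √(49265*(1/78456586) + 39798) = √(49265/78456586 + 39798) = √(3122415258893/78456586) = √244974041287050919298/78456586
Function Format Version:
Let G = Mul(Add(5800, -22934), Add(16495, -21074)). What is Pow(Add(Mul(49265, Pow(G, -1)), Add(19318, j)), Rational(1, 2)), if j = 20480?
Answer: Mul(Rational(1, 78456586), Pow(244974041287050919298, Rational(1, 2))) ≈ 199.49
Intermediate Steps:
G = 78456586 (G = Mul(-17134, -4579) = 78456586)
Pow(Add(Mul(49265, Pow(G, -1)), Add(19318, j)), Rational(1, 2)) = Pow(Add(Mul(49265, Pow(78456586, -1)), Add(19318, 20480)), Rational(1, 2)) = Pow(Add(Mul(49265, Rational(1, 78456586)), 39798), Rational(1, 2)) = Pow(Add(Rational(49265, 78456586), 39798), Rational(1, 2)) = Pow(Rational(3122415258893, 78456586), Rational(1, 2)) = Mul(Rational(1, 78456586), Pow(244974041287050919298, Rational(1, 2)))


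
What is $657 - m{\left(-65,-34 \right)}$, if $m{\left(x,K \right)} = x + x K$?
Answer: $-1488$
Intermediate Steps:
$m{\left(x,K \right)} = x + K x$
$657 - m{\left(-65,-34 \right)} = 657 - - 65 \left(1 - 34\right) = 657 - \left(-65\right) \left(-33\right) = 657 - 2145 = -1488$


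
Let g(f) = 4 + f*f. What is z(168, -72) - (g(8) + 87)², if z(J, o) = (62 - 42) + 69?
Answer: -23936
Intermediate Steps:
g(f) = 4 + f²
z(J, o) = 89 (z(J, o) = 20 + 69 = 89)
z(168, -72) - (g(8) + 87)² = 89 - ((4 + 8²) + 87)² = 89 - ((4 + 64) + 87)² = 89 - (68 + 87)² = 89 - 1*155² = 89 - 1*24025 = 89 - 24025 = -23936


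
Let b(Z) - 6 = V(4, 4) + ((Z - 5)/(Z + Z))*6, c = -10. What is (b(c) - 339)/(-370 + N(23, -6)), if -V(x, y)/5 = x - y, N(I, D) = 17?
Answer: 657/706 ≈ 0.93059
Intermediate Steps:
V(x, y) = -5*x + 5*y (V(x, y) = -5*(x - y) = -5*x + 5*y)
b(Z) = 6 + 3*(-5 + Z)/Z (b(Z) = 6 + ((-5*4 + 5*4) + ((Z - 5)/(Z + Z))*6) = 6 + ((-20 + 20) + ((-5 + Z)/((2*Z)))*6) = 6 + (0 + ((-5 + Z)*(1/(2*Z)))*6) = 6 + (0 + ((-5 + Z)/(2*Z))*6) = 6 + (0 + 3*(-5 + Z)/Z) = 6 + 3*(-5 + Z)/Z)
(b(c) - 339)/(-370 + N(23, -6)) = ((9 - 15/(-10)) - 339)/(-370 + 17) = ((9 - 15*(-⅒)) - 339)/(-353) = ((9 + 3/2) - 339)*(-1/353) = (21/2 - 339)*(-1/353) = -657/2*(-1/353) = 657/706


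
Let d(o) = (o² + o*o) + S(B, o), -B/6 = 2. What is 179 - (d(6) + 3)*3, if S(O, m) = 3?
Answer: -55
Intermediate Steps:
B = -12 (B = -6*2 = -12)
d(o) = 3 + 2*o² (d(o) = (o² + o*o) + 3 = (o² + o²) + 3 = 2*o² + 3 = 3 + 2*o²)
179 - (d(6) + 3)*3 = 179 - ((3 + 2*6²) + 3)*3 = 179 - ((3 + 2*36) + 3)*3 = 179 - ((3 + 72) + 3)*3 = 179 - (75 + 3)*3 = 179 - 78*3 = 179 - 1*234 = 179 - 234 = -55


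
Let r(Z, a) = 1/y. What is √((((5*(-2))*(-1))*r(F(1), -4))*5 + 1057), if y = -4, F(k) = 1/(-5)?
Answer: √4178/2 ≈ 32.319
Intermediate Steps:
F(k) = -⅕
r(Z, a) = -¼ (r(Z, a) = 1/(-4) = 1*(-¼) = -¼)
√((((5*(-2))*(-1))*r(F(1), -4))*5 + 1057) = √((((5*(-2))*(-1))*(-¼))*5 + 1057) = √((-10*(-1)*(-¼))*5 + 1057) = √((10*(-¼))*5 + 1057) = √(-5/2*5 + 1057) = √(-25/2 + 1057) = √(2089/2) = √4178/2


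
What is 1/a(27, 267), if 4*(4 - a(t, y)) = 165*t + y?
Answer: -2/2353 ≈ -0.00084998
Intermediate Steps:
a(t, y) = 4 - 165*t/4 - y/4 (a(t, y) = 4 - (165*t + y)/4 = 4 - (y + 165*t)/4 = 4 + (-165*t/4 - y/4) = 4 - 165*t/4 - y/4)
1/a(27, 267) = 1/(4 - 165/4*27 - 1/4*267) = 1/(4 - 4455/4 - 267/4) = 1/(-2353/2) = -2/2353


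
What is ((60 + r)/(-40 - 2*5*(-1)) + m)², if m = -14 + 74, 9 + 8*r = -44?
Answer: 195244729/57600 ≈ 3389.7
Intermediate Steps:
r = -53/8 (r = -9/8 + (⅛)*(-44) = -9/8 - 11/2 = -53/8 ≈ -6.6250)
m = 60
((60 + r)/(-40 - 2*5*(-1)) + m)² = ((60 - 53/8)/(-40 - 2*5*(-1)) + 60)² = (427/(8*(-40 - 10*(-1))) + 60)² = (427/(8*(-40 + 10)) + 60)² = ((427/8)/(-30) + 60)² = ((427/8)*(-1/30) + 60)² = (-427/240 + 60)² = (13973/240)² = 195244729/57600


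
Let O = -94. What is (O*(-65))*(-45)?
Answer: -274950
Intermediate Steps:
(O*(-65))*(-45) = -94*(-65)*(-45) = 6110*(-45) = -274950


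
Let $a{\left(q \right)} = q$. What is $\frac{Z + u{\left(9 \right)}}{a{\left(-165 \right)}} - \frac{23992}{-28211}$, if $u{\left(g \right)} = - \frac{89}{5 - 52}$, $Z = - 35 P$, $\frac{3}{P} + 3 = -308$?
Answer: $\frac{56943952006}{68039430855} \approx 0.83693$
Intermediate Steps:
$P = - \frac{3}{311}$ ($P = \frac{3}{-3 - 308} = \frac{3}{-311} = 3 \left(- \frac{1}{311}\right) = - \frac{3}{311} \approx -0.0096463$)
$Z = \frac{105}{311}$ ($Z = \left(-35\right) \left(- \frac{3}{311}\right) = \frac{105}{311} \approx 0.33762$)
$u{\left(g \right)} = \frac{89}{47}$ ($u{\left(g \right)} = - \frac{89}{5 - 52} = - \frac{89}{-47} = \left(-89\right) \left(- \frac{1}{47}\right) = \frac{89}{47}$)
$\frac{Z + u{\left(9 \right)}}{a{\left(-165 \right)}} - \frac{23992}{-28211} = \frac{\frac{105}{311} + \frac{89}{47}}{-165} - \frac{23992}{-28211} = \frac{32614}{14617} \left(- \frac{1}{165}\right) - - \frac{23992}{28211} = - \frac{32614}{2411805} + \frac{23992}{28211} = \frac{56943952006}{68039430855}$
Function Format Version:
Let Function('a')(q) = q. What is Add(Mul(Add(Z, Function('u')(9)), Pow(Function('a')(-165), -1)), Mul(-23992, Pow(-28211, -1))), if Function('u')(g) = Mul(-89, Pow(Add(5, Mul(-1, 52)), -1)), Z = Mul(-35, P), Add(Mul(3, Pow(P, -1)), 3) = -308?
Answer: Rational(56943952006, 68039430855) ≈ 0.83693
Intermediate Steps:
P = Rational(-3, 311) (P = Mul(3, Pow(Add(-3, -308), -1)) = Mul(3, Pow(-311, -1)) = Mul(3, Rational(-1, 311)) = Rational(-3, 311) ≈ -0.0096463)
Z = Rational(105, 311) (Z = Mul(-35, Rational(-3, 311)) = Rational(105, 311) ≈ 0.33762)
Function('u')(g) = Rational(89, 47) (Function('u')(g) = Mul(-89, Pow(Add(5, -52), -1)) = Mul(-89, Pow(-47, -1)) = Mul(-89, Rational(-1, 47)) = Rational(89, 47))
Add(Mul(Add(Z, Function('u')(9)), Pow(Function('a')(-165), -1)), Mul(-23992, Pow(-28211, -1))) = Add(Mul(Add(Rational(105, 311), Rational(89, 47)), Pow(-165, -1)), Mul(-23992, Pow(-28211, -1))) = Add(Mul(Rational(32614, 14617), Rational(-1, 165)), Mul(-23992, Rational(-1, 28211))) = Add(Rational(-32614, 2411805), Rational(23992, 28211)) = Rational(56943952006, 68039430855)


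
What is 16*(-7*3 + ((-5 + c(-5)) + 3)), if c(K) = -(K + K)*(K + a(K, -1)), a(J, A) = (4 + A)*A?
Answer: -1648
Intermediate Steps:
a(J, A) = A*(4 + A)
c(K) = -2*K*(-3 + K) (c(K) = -(K + K)*(K - (4 - 1)) = -2*K*(K - 1*3) = -2*K*(K - 3) = -2*K*(-3 + K))
16*(-7*3 + ((-5 + c(-5)) + 3)) = 16*(-7*3 + ((-5 + 2*(-5)*(3 - 1*(-5))) + 3)) = 16*(-21 + ((-5 + 2*(-5)*(3 + 5)) + 3)) = 16*(-21 + ((-5 + 2*(-5)*8) + 3)) = 16*(-21 + ((-5 - 80) + 3)) = 16*(-21 + (-85 + 3)) = 16*(-21 - 82) = 16*(-103) = -1648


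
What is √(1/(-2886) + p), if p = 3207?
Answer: √26711087286/2886 ≈ 56.630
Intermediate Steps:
√(1/(-2886) + p) = √(1/(-2886) + 3207) = √(-1/2886 + 3207) = √(9255401/2886) = √26711087286/2886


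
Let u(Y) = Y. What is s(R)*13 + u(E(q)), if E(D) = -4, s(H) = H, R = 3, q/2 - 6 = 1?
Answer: 35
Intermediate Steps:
q = 14 (q = 12 + 2*1 = 12 + 2 = 14)
s(R)*13 + u(E(q)) = 3*13 - 4 = 39 - 4 = 35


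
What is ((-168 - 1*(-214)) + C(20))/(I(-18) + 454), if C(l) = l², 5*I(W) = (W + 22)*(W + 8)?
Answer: 1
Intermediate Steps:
I(W) = (8 + W)*(22 + W)/5 (I(W) = ((W + 22)*(W + 8))/5 = ((22 + W)*(8 + W))/5 = ((8 + W)*(22 + W))/5 = (8 + W)*(22 + W)/5)
((-168 - 1*(-214)) + C(20))/(I(-18) + 454) = ((-168 - 1*(-214)) + 20²)/((176/5 + 6*(-18) + (⅕)*(-18)²) + 454) = ((-168 + 214) + 400)/((176/5 - 108 + (⅕)*324) + 454) = (46 + 400)/((176/5 - 108 + 324/5) + 454) = 446/(-8 + 454) = 446/446 = 446*(1/446) = 1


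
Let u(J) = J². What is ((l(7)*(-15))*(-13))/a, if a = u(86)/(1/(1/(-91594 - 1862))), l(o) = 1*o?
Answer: -31891860/1849 ≈ -17248.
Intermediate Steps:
l(o) = o
a = -1849/23364 (a = 86²/(1/(1/(-91594 - 1862))) = 7396/(1/(1/(-93456))) = 7396/(1/(-1/93456)) = 7396/(-93456) = 7396*(-1/93456) = -1849/23364 ≈ -0.079139)
((l(7)*(-15))*(-13))/a = ((7*(-15))*(-13))/(-1849/23364) = -105*(-13)*(-23364/1849) = 1365*(-23364/1849) = -31891860/1849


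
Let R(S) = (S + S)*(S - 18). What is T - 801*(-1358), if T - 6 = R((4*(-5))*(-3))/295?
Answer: 64179084/59 ≈ 1.0878e+6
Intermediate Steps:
R(S) = 2*S*(-18 + S) (R(S) = (2*S)*(-18 + S) = 2*S*(-18 + S))
T = 1362/59 (T = 6 + (2*((4*(-5))*(-3))*(-18 + (4*(-5))*(-3)))/295 = 6 + (2*(-20*(-3))*(-18 - 20*(-3)))*(1/295) = 6 + (2*60*(-18 + 60))*(1/295) = 6 + (2*60*42)*(1/295) = 6 + 5040*(1/295) = 6 + 1008/59 = 1362/59 ≈ 23.085)
T - 801*(-1358) = 1362/59 - 801*(-1358) = 1362/59 + 1087758 = 64179084/59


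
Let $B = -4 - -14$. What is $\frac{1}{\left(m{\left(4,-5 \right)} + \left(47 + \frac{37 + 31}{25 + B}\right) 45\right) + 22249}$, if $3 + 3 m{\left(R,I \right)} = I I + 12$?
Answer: $\frac{21}{513718} \approx 4.0878 \cdot 10^{-5}$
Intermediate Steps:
$B = 10$ ($B = -4 + 14 = 10$)
$m{\left(R,I \right)} = 3 + \frac{I^{2}}{3}$ ($m{\left(R,I \right)} = -1 + \frac{I I + 12}{3} = -1 + \frac{I^{2} + 12}{3} = -1 + \frac{12 + I^{2}}{3} = -1 + \left(4 + \frac{I^{2}}{3}\right) = 3 + \frac{I^{2}}{3}$)
$\frac{1}{\left(m{\left(4,-5 \right)} + \left(47 + \frac{37 + 31}{25 + B}\right) 45\right) + 22249} = \frac{1}{\left(\left(3 + \frac{\left(-5\right)^{2}}{3}\right) + \left(47 + \frac{37 + 31}{25 + 10}\right) 45\right) + 22249} = \frac{1}{\left(\left(3 + \frac{1}{3} \cdot 25\right) + \left(47 + \frac{68}{35}\right) 45\right) + 22249} = \frac{1}{\left(\left(3 + \frac{25}{3}\right) + \left(47 + 68 \cdot \frac{1}{35}\right) 45\right) + 22249} = \frac{1}{\left(\frac{34}{3} + \left(47 + \frac{68}{35}\right) 45\right) + 22249} = \frac{1}{\left(\frac{34}{3} + \frac{1713}{35} \cdot 45\right) + 22249} = \frac{1}{\left(\frac{34}{3} + \frac{15417}{7}\right) + 22249} = \frac{1}{\frac{46489}{21} + 22249} = \frac{1}{\frac{513718}{21}} = \frac{21}{513718}$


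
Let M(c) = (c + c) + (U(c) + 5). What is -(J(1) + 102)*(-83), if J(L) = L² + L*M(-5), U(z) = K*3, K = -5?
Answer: 6889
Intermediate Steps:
U(z) = -15 (U(z) = -5*3 = -15)
M(c) = -10 + 2*c (M(c) = (c + c) + (-15 + 5) = 2*c - 10 = -10 + 2*c)
J(L) = L² - 20*L (J(L) = L² + L*(-10 + 2*(-5)) = L² + L*(-10 - 10) = L² + L*(-20) = L² - 20*L)
-(J(1) + 102)*(-83) = -(1*(-20 + 1) + 102)*(-83) = -(1*(-19) + 102)*(-83) = -(-19 + 102)*(-83) = -83*(-83) = -1*(-6889) = 6889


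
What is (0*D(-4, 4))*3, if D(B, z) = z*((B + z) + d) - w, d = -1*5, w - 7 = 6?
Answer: 0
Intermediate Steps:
w = 13 (w = 7 + 6 = 13)
d = -5
D(B, z) = -13 + z*(-5 + B + z) (D(B, z) = z*((B + z) - 5) - 1*13 = z*(-5 + B + z) - 13 = -13 + z*(-5 + B + z))
(0*D(-4, 4))*3 = (0*(-13 + 4**2 - 5*4 - 4*4))*3 = (0*(-13 + 16 - 20 - 16))*3 = (0*(-33))*3 = 0*3 = 0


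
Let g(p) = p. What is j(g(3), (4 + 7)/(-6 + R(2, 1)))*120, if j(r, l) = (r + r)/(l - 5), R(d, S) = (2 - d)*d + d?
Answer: -2880/31 ≈ -92.903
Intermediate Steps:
R(d, S) = d + d*(2 - d) (R(d, S) = d*(2 - d) + d = d + d*(2 - d))
j(r, l) = 2*r/(-5 + l) (j(r, l) = (2*r)/(-5 + l) = 2*r/(-5 + l))
j(g(3), (4 + 7)/(-6 + R(2, 1)))*120 = (2*3/(-5 + (4 + 7)/(-6 + 2*(3 - 1*2))))*120 = (2*3/(-5 + 11/(-6 + 2*(3 - 2))))*120 = (2*3/(-5 + 11/(-6 + 2*1)))*120 = (2*3/(-5 + 11/(-6 + 2)))*120 = (2*3/(-5 + 11/(-4)))*120 = (2*3/(-5 + 11*(-¼)))*120 = (2*3/(-5 - 11/4))*120 = (2*3/(-31/4))*120 = (2*3*(-4/31))*120 = -24/31*120 = -2880/31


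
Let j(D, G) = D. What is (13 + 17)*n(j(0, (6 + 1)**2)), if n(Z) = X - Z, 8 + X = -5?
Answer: -390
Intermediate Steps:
X = -13 (X = -8 - 5 = -13)
n(Z) = -13 - Z
(13 + 17)*n(j(0, (6 + 1)**2)) = (13 + 17)*(-13 - 1*0) = 30*(-13 + 0) = 30*(-13) = -390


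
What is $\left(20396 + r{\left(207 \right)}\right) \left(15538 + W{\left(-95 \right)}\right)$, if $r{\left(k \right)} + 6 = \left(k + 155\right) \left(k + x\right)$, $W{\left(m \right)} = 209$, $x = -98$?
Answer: $942426456$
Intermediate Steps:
$r{\left(k \right)} = -6 + \left(-98 + k\right) \left(155 + k\right)$ ($r{\left(k \right)} = -6 + \left(k + 155\right) \left(k - 98\right) = -6 + \left(155 + k\right) \left(-98 + k\right) = -6 + \left(-98 + k\right) \left(155 + k\right)$)
$\left(20396 + r{\left(207 \right)}\right) \left(15538 + W{\left(-95 \right)}\right) = \left(20396 + \left(-15196 + 207^{2} + 57 \cdot 207\right)\right) \left(15538 + 209\right) = \left(20396 + \left(-15196 + 42849 + 11799\right)\right) 15747 = \left(20396 + 39452\right) 15747 = 59848 \cdot 15747 = 942426456$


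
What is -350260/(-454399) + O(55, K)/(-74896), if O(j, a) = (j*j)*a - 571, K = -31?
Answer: 34551900507/17016333752 ≈ 2.0305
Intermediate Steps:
O(j, a) = -571 + a*j² (O(j, a) = j²*a - 571 = a*j² - 571 = -571 + a*j²)
-350260/(-454399) + O(55, K)/(-74896) = -350260/(-454399) + (-571 - 31*55²)/(-74896) = -350260*(-1/454399) + (-571 - 31*3025)*(-1/74896) = 350260/454399 + (-571 - 93775)*(-1/74896) = 350260/454399 - 94346*(-1/74896) = 350260/454399 + 47173/37448 = 34551900507/17016333752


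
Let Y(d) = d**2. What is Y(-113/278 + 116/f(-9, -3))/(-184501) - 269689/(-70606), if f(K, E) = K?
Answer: 155703230911727203/40774152960535212 ≈ 3.8187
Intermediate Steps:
Y(-113/278 + 116/f(-9, -3))/(-184501) - 269689/(-70606) = (-113/278 + 116/(-9))**2/(-184501) - 269689/(-70606) = (-113*1/278 + 116*(-1/9))**2*(-1/184501) - 269689*(-1/70606) = (-113/278 - 116/9)**2*(-1/184501) + 269689/70606 = (-33265/2502)**2*(-1/184501) + 269689/70606 = (1106560225/6260004)*(-1/184501) + 269689/70606 = -1106560225/1154976998004 + 269689/70606 = 155703230911727203/40774152960535212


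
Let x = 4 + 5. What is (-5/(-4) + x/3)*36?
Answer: 153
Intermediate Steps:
x = 9
(-5/(-4) + x/3)*36 = (-5/(-4) + 9/3)*36 = (-5*(-¼) + 9*(⅓))*36 = (5/4 + 3)*36 = (17/4)*36 = 153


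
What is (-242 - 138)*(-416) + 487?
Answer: 158567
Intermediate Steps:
(-242 - 138)*(-416) + 487 = -380*(-416) + 487 = 158080 + 487 = 158567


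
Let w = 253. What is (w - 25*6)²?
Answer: 10609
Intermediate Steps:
(w - 25*6)² = (253 - 25*6)² = (253 - 150)² = 103² = 10609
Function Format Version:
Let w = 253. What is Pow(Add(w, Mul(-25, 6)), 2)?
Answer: 10609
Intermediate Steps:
Pow(Add(w, Mul(-25, 6)), 2) = Pow(Add(253, Mul(-25, 6)), 2) = Pow(Add(253, -150), 2) = Pow(103, 2) = 10609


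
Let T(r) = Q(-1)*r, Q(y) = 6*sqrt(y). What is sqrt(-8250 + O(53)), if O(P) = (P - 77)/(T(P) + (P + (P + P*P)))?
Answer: 3*sqrt(-24126274559090 + 2595728*I)/162233 ≈ 4.8861e-6 + 90.83*I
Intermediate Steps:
T(r) = 6*I*r (T(r) = (6*sqrt(-1))*r = (6*I)*r = 6*I*r)
O(P) = (-77 + P)/(P**2 + 2*P + 6*I*P) (O(P) = (P - 77)/(6*I*P + (P + (P + P*P))) = (-77 + P)/(6*I*P + (P + (P + P**2))) = (-77 + P)/(6*I*P + (P**2 + 2*P)) = (-77 + P)/(P**2 + 2*P + 6*I*P))
sqrt(-8250 + O(53)) = sqrt(-8250 + (-77 + 53)/(53*(2 + 53 + 6*I))) = sqrt(-8250 + (1/53)*(-24)/(55 + 6*I)) = sqrt(-8250 + (1/53)*((55 - 6*I)/3061)*(-24)) = sqrt(-8250 + (-1320/162233 + 144*I/162233)) = sqrt(-1338423570/162233 + 144*I/162233)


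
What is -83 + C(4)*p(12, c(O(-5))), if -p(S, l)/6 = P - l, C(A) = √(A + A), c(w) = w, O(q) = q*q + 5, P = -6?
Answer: -83 + 432*√2 ≈ 527.94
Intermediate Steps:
O(q) = 5 + q² (O(q) = q² + 5 = 5 + q²)
C(A) = √2*√A (C(A) = √(2*A) = √2*√A)
p(S, l) = 36 + 6*l (p(S, l) = -6*(-6 - l) = 36 + 6*l)
-83 + C(4)*p(12, c(O(-5))) = -83 + (√2*√4)*(36 + 6*(5 + (-5)²)) = -83 + (√2*2)*(36 + 6*(5 + 25)) = -83 + (2*√2)*(36 + 6*30) = -83 + (2*√2)*(36 + 180) = -83 + (2*√2)*216 = -83 + 432*√2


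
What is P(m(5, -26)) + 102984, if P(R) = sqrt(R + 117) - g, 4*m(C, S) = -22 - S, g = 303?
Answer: 102681 + sqrt(118) ≈ 1.0269e+5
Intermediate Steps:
m(C, S) = -11/2 - S/4 (m(C, S) = (-22 - S)/4 = -11/2 - S/4)
P(R) = -303 + sqrt(117 + R) (P(R) = sqrt(R + 117) - 1*303 = sqrt(117 + R) - 303 = -303 + sqrt(117 + R))
P(m(5, -26)) + 102984 = (-303 + sqrt(117 + (-11/2 - 1/4*(-26)))) + 102984 = (-303 + sqrt(117 + (-11/2 + 13/2))) + 102984 = (-303 + sqrt(117 + 1)) + 102984 = (-303 + sqrt(118)) + 102984 = 102681 + sqrt(118)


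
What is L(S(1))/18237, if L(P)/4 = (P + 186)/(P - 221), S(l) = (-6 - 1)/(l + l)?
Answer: -1460/8188413 ≈ -0.00017830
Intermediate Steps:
S(l) = -7/(2*l) (S(l) = -7*1/(2*l) = -7/(2*l))
L(P) = 4*(186 + P)/(-221 + P) (L(P) = 4*((P + 186)/(P - 221)) = 4*((186 + P)/(-221 + P)) = 4*(186 + P)/(-221 + P))
L(S(1))/18237 = (4*(186 - 7/2/1)/(-221 - 7/2/1))/18237 = (4*(186 - 7/2*1)/(-221 - 7/2*1))*(1/18237) = (4*(186 - 7/2)/(-221 - 7/2))*(1/18237) = (4*(365/2)/(-449/2))*(1/18237) = (4*(-2/449)*(365/2))*(1/18237) = -1460/449*1/18237 = -1460/8188413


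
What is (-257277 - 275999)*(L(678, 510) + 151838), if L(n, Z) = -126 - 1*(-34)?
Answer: -80922499896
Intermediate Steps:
L(n, Z) = -92 (L(n, Z) = -126 + 34 = -92)
(-257277 - 275999)*(L(678, 510) + 151838) = (-257277 - 275999)*(-92 + 151838) = -533276*151746 = -80922499896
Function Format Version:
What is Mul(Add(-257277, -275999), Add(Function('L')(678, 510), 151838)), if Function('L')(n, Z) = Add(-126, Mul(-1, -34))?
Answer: -80922499896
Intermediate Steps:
Function('L')(n, Z) = -92 (Function('L')(n, Z) = Add(-126, 34) = -92)
Mul(Add(-257277, -275999), Add(Function('L')(678, 510), 151838)) = Mul(Add(-257277, -275999), Add(-92, 151838)) = Mul(-533276, 151746) = -80922499896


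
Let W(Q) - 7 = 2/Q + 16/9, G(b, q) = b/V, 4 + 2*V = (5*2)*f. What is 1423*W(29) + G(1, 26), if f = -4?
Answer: 72285293/5742 ≈ 12589.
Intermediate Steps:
V = -22 (V = -2 + ((5*2)*(-4))/2 = -2 + (10*(-4))/2 = -2 + (½)*(-40) = -2 - 20 = -22)
G(b, q) = -b/22 (G(b, q) = b/(-22) = b*(-1/22) = -b/22)
W(Q) = 79/9 + 2/Q (W(Q) = 7 + (2/Q + 16/9) = 7 + (16/9 + 2/Q) = 79/9 + 2/Q)
1423*W(29) + G(1, 26) = 1423*(79/9 + 2/29) - 1/22*1 = 1423*(79/9 + 2*(1/29)) - 1/22 = 1423*(79/9 + 2/29) - 1/22 = 1423*(2309/261) - 1/22 = 3285707/261 - 1/22 = 72285293/5742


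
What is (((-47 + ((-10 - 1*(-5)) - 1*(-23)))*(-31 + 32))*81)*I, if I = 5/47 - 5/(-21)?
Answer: -266220/329 ≈ -809.18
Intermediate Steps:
I = 340/987 (I = 5*(1/47) - 5*(-1/21) = 5/47 + 5/21 = 340/987 ≈ 0.34448)
(((-47 + ((-10 - 1*(-5)) - 1*(-23)))*(-31 + 32))*81)*I = (((-47 + ((-10 - 1*(-5)) - 1*(-23)))*(-31 + 32))*81)*(340/987) = (((-47 + ((-10 + 5) + 23))*1)*81)*(340/987) = (((-47 + (-5 + 23))*1)*81)*(340/987) = (((-47 + 18)*1)*81)*(340/987) = (-29*1*81)*(340/987) = -29*81*(340/987) = -2349*340/987 = -266220/329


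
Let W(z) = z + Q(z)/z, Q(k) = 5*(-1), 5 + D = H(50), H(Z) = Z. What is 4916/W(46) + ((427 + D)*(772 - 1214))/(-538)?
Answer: 281033216/567859 ≈ 494.90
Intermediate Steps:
D = 45 (D = -5 + 50 = 45)
Q(k) = -5
W(z) = z - 5/z
4916/W(46) + ((427 + D)*(772 - 1214))/(-538) = 4916/(46 - 5/46) + ((427 + 45)*(772 - 1214))/(-538) = 4916/(46 - 5*1/46) + (472*(-442))*(-1/538) = 4916/(46 - 5/46) - 208624*(-1/538) = 4916/(2111/46) + 104312/269 = 4916*(46/2111) + 104312/269 = 226136/2111 + 104312/269 = 281033216/567859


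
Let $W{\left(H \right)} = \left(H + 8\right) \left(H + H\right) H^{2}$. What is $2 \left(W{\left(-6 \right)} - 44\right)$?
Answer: $-1816$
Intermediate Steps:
$W{\left(H \right)} = 2 H^{3} \left(8 + H\right)$ ($W{\left(H \right)} = \left(8 + H\right) 2 H H^{2} = 2 H \left(8 + H\right) H^{2} = 2 H^{3} \left(8 + H\right)$)
$2 \left(W{\left(-6 \right)} - 44\right) = 2 \left(2 \left(-6\right)^{3} \left(8 - 6\right) - 44\right) = 2 \left(2 \left(-216\right) 2 - 44\right) = 2 \left(-864 - 44\right) = 2 \left(-908\right) = -1816$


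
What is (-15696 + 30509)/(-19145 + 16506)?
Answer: -14813/2639 ≈ -5.6131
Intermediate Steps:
(-15696 + 30509)/(-19145 + 16506) = 14813/(-2639) = 14813*(-1/2639) = -14813/2639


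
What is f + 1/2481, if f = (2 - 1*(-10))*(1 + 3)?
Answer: 119089/2481 ≈ 48.000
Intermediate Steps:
f = 48 (f = (2 + 10)*4 = 12*4 = 48)
f + 1/2481 = 48 + 1/2481 = 119089/2481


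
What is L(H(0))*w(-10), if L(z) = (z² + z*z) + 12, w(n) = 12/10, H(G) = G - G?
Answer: 72/5 ≈ 14.400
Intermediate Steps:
H(G) = 0
w(n) = 6/5 (w(n) = 12*(⅒) = 6/5)
L(z) = 12 + 2*z² (L(z) = (z² + z²) + 12 = 2*z² + 12 = 12 + 2*z²)
L(H(0))*w(-10) = (12 + 2*0²)*(6/5) = (12 + 2*0)*(6/5) = (12 + 0)*(6/5) = 12*(6/5) = 72/5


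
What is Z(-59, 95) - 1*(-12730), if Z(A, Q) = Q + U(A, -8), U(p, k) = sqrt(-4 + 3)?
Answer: 12825 + I ≈ 12825.0 + 1.0*I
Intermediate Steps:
U(p, k) = I (U(p, k) = sqrt(-1) = I)
Z(A, Q) = I + Q (Z(A, Q) = Q + I = I + Q)
Z(-59, 95) - 1*(-12730) = (I + 95) - 1*(-12730) = (95 + I) + 12730 = 12825 + I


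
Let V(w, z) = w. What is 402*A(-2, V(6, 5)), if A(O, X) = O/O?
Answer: 402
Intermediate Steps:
A(O, X) = 1
402*A(-2, V(6, 5)) = 402*1 = 402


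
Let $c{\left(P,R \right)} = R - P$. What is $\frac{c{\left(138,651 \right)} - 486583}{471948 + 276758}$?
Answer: $- \frac{243035}{374353} \approx -0.64921$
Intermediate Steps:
$\frac{c{\left(138,651 \right)} - 486583}{471948 + 276758} = \frac{\left(651 - 138\right) - 486583}{471948 + 276758} = \frac{\left(651 - 138\right) - 486583}{748706} = \left(513 - 486583\right) \frac{1}{748706} = \left(-486070\right) \frac{1}{748706} = - \frac{243035}{374353}$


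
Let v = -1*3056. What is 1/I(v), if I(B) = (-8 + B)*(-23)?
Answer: 1/70472 ≈ 1.4190e-5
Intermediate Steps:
v = -3056
I(B) = 184 - 23*B
1/I(v) = 1/(184 - 23*(-3056)) = 1/(184 + 70288) = 1/70472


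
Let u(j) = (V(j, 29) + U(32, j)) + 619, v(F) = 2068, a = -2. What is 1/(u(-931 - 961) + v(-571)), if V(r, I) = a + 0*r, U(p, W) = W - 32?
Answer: 1/761 ≈ 0.0013141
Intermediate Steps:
U(p, W) = -32 + W
V(r, I) = -2 (V(r, I) = -2 + 0*r = -2 + 0 = -2)
u(j) = 585 + j (u(j) = (-2 + (-32 + j)) + 619 = (-34 + j) + 619 = 585 + j)
1/(u(-931 - 961) + v(-571)) = 1/((585 + (-931 - 961)) + 2068) = 1/((585 - 1892) + 2068) = 1/(-1307 + 2068) = 1/761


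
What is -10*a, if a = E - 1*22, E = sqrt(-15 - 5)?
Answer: 220 - 20*I*sqrt(5) ≈ 220.0 - 44.721*I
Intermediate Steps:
E = 2*I*sqrt(5) (E = sqrt(-20) = 2*I*sqrt(5) ≈ 4.4721*I)
a = -22 + 2*I*sqrt(5) (a = 2*I*sqrt(5) - 1*22 = 2*I*sqrt(5) - 22 = -22 + 2*I*sqrt(5) ≈ -22.0 + 4.4721*I)
-10*a = -10*(-22 + 2*I*sqrt(5)) = 220 - 20*I*sqrt(5)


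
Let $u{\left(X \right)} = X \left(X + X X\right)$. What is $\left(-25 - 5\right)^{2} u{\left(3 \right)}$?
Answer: $32400$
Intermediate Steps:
$u{\left(X \right)} = X \left(X + X^{2}\right)$
$\left(-25 - 5\right)^{2} u{\left(3 \right)} = \left(-25 - 5\right)^{2} \cdot 3^{2} \left(1 + 3\right) = \left(-30\right)^{2} \cdot 9 \cdot 4 = 900 \cdot 36 = 32400$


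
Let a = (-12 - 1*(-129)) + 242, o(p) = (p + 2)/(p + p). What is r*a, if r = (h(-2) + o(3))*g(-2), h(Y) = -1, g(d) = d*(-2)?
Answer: -718/3 ≈ -239.33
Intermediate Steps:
g(d) = -2*d
o(p) = (2 + p)/(2*p) (o(p) = (2 + p)/((2*p)) = (2 + p)*(1/(2*p)) = (2 + p)/(2*p))
r = -⅔ (r = (-1 + (½)*(2 + 3)/3)*(-2*(-2)) = (-1 + (½)*(⅓)*5)*4 = (-1 + ⅚)*4 = -⅙*4 = -⅔ ≈ -0.66667)
a = 359 (a = (-12 + 129) + 242 = 117 + 242 = 359)
r*a = -⅔*359 = -718/3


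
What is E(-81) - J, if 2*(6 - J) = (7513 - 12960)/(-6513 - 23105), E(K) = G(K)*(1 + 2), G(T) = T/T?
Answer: -172261/59236 ≈ -2.9080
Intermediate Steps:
G(T) = 1
E(K) = 3 (E(K) = 1*(1 + 2) = 1*3 = 3)
J = 349969/59236 (J = 6 - (7513 - 12960)/(2*(-6513 - 23105)) = 6 - (-5447)/(2*(-29618)) = 6 - (-5447)*(-1)/(2*29618) = 6 - ½*5447/29618 = 6 - 5447/59236 = 349969/59236 ≈ 5.9080)
E(-81) - J = 3 - 1*349969/59236 = 3 - 349969/59236 = -172261/59236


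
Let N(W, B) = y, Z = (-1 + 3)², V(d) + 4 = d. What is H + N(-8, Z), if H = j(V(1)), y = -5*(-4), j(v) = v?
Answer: 17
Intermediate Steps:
V(d) = -4 + d
Z = 4 (Z = 2² = 4)
y = 20
N(W, B) = 20
H = -3 (H = -4 + 1 = -3)
H + N(-8, Z) = -3 + 20 = 17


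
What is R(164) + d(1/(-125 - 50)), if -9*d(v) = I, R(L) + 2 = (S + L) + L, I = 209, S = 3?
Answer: 2752/9 ≈ 305.78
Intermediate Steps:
R(L) = 1 + 2*L (R(L) = -2 + ((3 + L) + L) = -2 + (3 + 2*L) = 1 + 2*L)
d(v) = -209/9 (d(v) = -1/9*209 = -209/9)
R(164) + d(1/(-125 - 50)) = (1 + 2*164) - 209/9 = (1 + 328) - 209/9 = 329 - 209/9 = 2752/9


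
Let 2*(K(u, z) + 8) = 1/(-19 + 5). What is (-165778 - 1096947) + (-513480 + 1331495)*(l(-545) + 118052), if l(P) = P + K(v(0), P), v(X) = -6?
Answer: 2691210271265/28 ≈ 9.6115e+10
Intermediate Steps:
K(u, z) = -225/28 (K(u, z) = -8 + 1/(2*(-19 + 5)) = -8 + (1/2)/(-14) = -8 + (1/2)*(-1/14) = -8 - 1/28 = -225/28)
l(P) = -225/28 + P (l(P) = P - 225/28 = -225/28 + P)
(-165778 - 1096947) + (-513480 + 1331495)*(l(-545) + 118052) = (-165778 - 1096947) + (-513480 + 1331495)*((-225/28 - 545) + 118052) = -1262725 + 818015*(-15485/28 + 118052) = -1262725 + 818015*(3289971/28) = -1262725 + 2691245627565/28 = 2691210271265/28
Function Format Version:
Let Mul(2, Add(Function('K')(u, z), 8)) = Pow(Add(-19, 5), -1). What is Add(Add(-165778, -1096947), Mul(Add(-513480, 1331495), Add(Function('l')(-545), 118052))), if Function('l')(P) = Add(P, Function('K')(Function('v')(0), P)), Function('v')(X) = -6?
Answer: Rational(2691210271265, 28) ≈ 9.6115e+10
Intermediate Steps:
Function('K')(u, z) = Rational(-225, 28) (Function('K')(u, z) = Add(-8, Mul(Rational(1, 2), Pow(Add(-19, 5), -1))) = Add(-8, Mul(Rational(1, 2), Pow(-14, -1))) = Add(-8, Mul(Rational(1, 2), Rational(-1, 14))) = Add(-8, Rational(-1, 28)) = Rational(-225, 28))
Function('l')(P) = Add(Rational(-225, 28), P) (Function('l')(P) = Add(P, Rational(-225, 28)) = Add(Rational(-225, 28), P))
Add(Add(-165778, -1096947), Mul(Add(-513480, 1331495), Add(Function('l')(-545), 118052))) = Add(Add(-165778, -1096947), Mul(Add(-513480, 1331495), Add(Add(Rational(-225, 28), -545), 118052))) = Add(-1262725, Mul(818015, Add(Rational(-15485, 28), 118052))) = Add(-1262725, Mul(818015, Rational(3289971, 28))) = Add(-1262725, Rational(2691245627565, 28)) = Rational(2691210271265, 28)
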